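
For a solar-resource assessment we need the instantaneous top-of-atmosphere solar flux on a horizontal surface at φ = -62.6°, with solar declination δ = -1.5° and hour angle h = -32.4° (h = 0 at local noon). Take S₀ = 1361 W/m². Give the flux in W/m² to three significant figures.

560 W/m²

cos θ_z = sin φ sin δ + cos φ cos δ cos h = 0.023240 + 0.388426 = 0.411666.
Flux = S₀ · cos θ_z = 1361 × 0.411666 = 560.3 W/m².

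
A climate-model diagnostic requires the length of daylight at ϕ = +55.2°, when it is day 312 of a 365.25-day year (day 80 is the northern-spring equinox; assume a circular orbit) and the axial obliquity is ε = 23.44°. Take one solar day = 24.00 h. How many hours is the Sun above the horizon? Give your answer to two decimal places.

Solar longitude: L_s = 360° × (312 − 80)/365.25 = 228.665°.
sin δ = sin 23.44° × sin 228.665° = -0.29869, so δ = -17.379°.
cos h₀ = −tan ϕ · tan δ = −tan(+55.2°) × tan(-17.379°) = 0.4503, so h₀ = 1.1037 rad = 63.24°.
Daylight = 2h₀/(2π) × 24.00 h = (1.1037/π) × 24.00 = 8.43 h.

8.43 h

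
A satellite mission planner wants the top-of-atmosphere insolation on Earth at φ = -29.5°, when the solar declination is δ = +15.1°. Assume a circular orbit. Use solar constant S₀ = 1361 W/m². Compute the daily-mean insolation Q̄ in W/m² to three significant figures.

Q̄ ≈ 281 W/m²

cos H₀ = −tan(-29.5°) tan(+15.100°) = 0.1527, H₀ = 1.4175 rad.
Bracket: H₀ sin φ sin δ + cos φ cos δ sin H₀ = 1.4175×-0.49242×0.26050 + 0.87036×0.96547×0.98828 = -0.181830 + 0.830458 = 0.648628.
Q̄ = (S₀/π) × [bracket] = (1361/π) × 0.648628 = 281.0 W/m².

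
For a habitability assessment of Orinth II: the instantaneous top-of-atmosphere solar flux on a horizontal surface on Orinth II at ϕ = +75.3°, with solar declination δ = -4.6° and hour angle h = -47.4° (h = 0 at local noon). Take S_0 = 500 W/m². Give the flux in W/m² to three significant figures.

cos θ_z = sin ϕ sin δ + cos ϕ cos δ cos h = -0.077574 + 0.171209 = 0.093635.
Flux = S_0 · cos θ_z = 500 × 0.093635 = 46.82 W/m².

46.8 W/m²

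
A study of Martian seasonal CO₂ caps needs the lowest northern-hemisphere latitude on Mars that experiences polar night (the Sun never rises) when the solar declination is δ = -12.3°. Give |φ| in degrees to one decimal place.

Polar night requires cos H₀ = −tan φ tan δ ≥ 1, i.e. tan φ tan δ ≤ −1.
The boundary is |tan φ| · |tan δ| = 1, so |φ| = 90° − |δ| = 90° − 12.3° = 77.7° in the northern hemisphere.

|φ| = 77.7°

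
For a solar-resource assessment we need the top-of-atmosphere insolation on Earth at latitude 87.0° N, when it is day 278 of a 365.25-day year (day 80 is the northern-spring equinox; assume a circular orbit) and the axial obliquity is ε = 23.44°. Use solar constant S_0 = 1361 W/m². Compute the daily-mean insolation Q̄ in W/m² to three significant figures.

Q̄ ≈ 0.00 W/m²

Solar longitude: L_s = 360° × (278 − 80)/365.25 = 195.154°.
sin δ = sin 23.44° × sin 195.154° = -0.10399, so δ = -5.969°.
cos h₀ = −tan(+87.0°) tan(-5.969°) = 1.9950 ≥ 1 ⇒ polar night, h₀ = 0 and Q̄ = 0.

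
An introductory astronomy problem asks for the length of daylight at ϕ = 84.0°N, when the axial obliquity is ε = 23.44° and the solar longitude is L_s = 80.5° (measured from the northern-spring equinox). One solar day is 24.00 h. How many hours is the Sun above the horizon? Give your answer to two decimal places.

Solar declination: sin δ = sin ε · sin L_s = sin 23.44° × sin 80.5° = 0.39233, so δ = +23.100°.
Sunrise equation: cos h₀ = −tan ϕ · tan δ = -4.0582 ≤ −1, so the Sun never sets (polar day) and h₀ = π.
Daylight = 2h₀/(2π) × 24.00 h = (3.1416/π) × 24.00 = 24.00 h.

24.00 h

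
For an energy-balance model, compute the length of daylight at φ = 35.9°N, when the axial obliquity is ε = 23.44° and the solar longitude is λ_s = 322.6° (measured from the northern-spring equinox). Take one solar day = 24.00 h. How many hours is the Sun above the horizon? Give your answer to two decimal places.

10.62 h

Solar declination: sin δ = sin ε · sin λ_s = sin 23.44° × sin 322.6° = -0.24161, so δ = -13.981°.
cos H₀ = −tan φ · tan δ = −tan(+35.9°) × tan(-13.981°) = 0.1802, so H₀ = 1.3896 rad = 79.62°.
Daylight = 2H₀/(2π) × 24.00 h = (1.3896/π) × 24.00 = 10.62 h.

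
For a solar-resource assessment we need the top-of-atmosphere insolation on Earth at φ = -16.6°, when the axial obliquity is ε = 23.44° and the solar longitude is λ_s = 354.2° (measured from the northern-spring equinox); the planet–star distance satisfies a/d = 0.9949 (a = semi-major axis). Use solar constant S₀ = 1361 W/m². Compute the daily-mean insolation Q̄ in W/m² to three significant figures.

Q̄ ≈ 418 W/m²

Solar declination: sin δ = sin ε · sin λ_s = sin 23.44° × sin 354.2° = -0.04020, so δ = -2.304°.
cos H₀ = −tan(-16.6°) tan(-2.304°) = -0.0120, H₀ = 1.5828 rad.
Bracket: H₀ sin φ sin δ + cos φ cos δ sin H₀ = 1.5828×-0.28569×-0.04020 + 0.95832×0.99919×0.99993 = 0.018178 + 0.957477 = 0.975655.
Inverse-square distance factor (a/d)² = 0.9949² = 0.989826.
Q̄ = (S₀/π) × 0.989826 × [bracket] = (1361/π) × 0.989826 × 0.975655 = 418.4 W/m².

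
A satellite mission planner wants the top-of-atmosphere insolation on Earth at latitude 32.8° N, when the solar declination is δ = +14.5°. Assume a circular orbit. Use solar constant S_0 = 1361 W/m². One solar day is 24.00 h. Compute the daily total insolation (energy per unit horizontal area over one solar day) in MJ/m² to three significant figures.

38.9 MJ/m²

cos h₀ = −tan(+32.8°) tan(+14.500°) = -0.1667, h₀ = 1.7382 rad.
Bracket: h₀ sin ϕ sin δ + cos ϕ cos δ sin h₀ = 1.7382×0.54171×0.25038 + 0.84057×0.96815×0.98601 = 0.235758 + 0.802413 = 1.038171.
Q̄ = (S_0/π) × [bracket] = (1361/π) × 1.038171 = 449.76 W/m².
Daily total = Q̄ × 24.00 h × 3600 s/h = 449.76 × 24.00 × 3600 / 10⁶ = 38.86 MJ/m².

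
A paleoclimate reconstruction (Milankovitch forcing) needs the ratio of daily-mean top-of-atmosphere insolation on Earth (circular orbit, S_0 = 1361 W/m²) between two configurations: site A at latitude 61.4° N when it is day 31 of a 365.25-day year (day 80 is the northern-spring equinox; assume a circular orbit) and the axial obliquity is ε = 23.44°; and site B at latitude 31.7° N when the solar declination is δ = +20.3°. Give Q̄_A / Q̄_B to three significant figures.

— Configuration A (ϕ=+61.4°):
Solar longitude: L_s = 360° × (31 − 80)/365.25 = -48.296°, i.e. -48.296° + 360° = 311.704°.
sin δ = sin 23.44° × sin 311.704° = -0.29698, so δ = -17.277°.
cos h₀ = −tan(+61.4°) tan(-17.277°) = 0.5704, h₀ = 0.9637 rad.
Bracket: h₀ sin ϕ sin δ + cos ϕ cos δ sin h₀ = 0.9637×0.87798×-0.29698 + 0.47869×0.95488×0.82134 = -0.251278 + 0.375428 = 0.124150.
Q̄ = (S_0/π) × [bracket] = (1361/π) × 0.124150 = 53.784 W/m².
— Configuration B (ϕ=+31.7°):
cos h₀ = −tan(+31.7°) tan(+20.300°) = -0.2285, h₀ = 1.8013 rad.
Bracket: h₀ sin ϕ sin δ + cos ϕ cos δ sin h₀ = 1.8013×0.52547×0.34694 + 0.85081×0.93789×0.97355 = 0.328389 + 0.776860 = 1.105249.
Q̄ = (S_0/π) × [bracket] = (1361/π) × 1.105249 = 478.82 W/m².
Ratio Q̄_A / Q̄_B = 53.784 / 478.82 = 0.1123.

Q̄_A / Q̄_B ≈ 0.112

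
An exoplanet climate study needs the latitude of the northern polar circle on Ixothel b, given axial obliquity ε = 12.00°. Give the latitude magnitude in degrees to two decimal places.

78.00°

The polar circle is the lowest latitude that experiences at least one full rotation of continuous daylight at the northern-summer solstice; it lies at |ϕ| = 90° − ε = 90° − 12.00° = 78.00°.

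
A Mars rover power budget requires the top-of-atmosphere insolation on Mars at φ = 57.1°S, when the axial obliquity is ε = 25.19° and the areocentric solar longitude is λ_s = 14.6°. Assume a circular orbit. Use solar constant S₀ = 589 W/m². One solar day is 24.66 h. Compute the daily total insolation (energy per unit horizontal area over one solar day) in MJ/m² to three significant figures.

6.76 MJ/m²

sin δ = sin 25.19° × sin 14.6° = 0.10729, so δ = +6.159°.
cos H₀ = −tan(-57.1°) tan(+6.159°) = 0.1668, H₀ = 1.4032 rad.
Bracket: H₀ sin φ sin δ + cos φ cos δ sin H₀ = 1.4032×-0.83962×0.10729 + 0.54317×0.99423×0.98599 = -0.126404 + 0.532470 = 0.406066.
Q̄ = (S₀/π) × [bracket] = (589/π) × 0.406066 = 76.131 W/m².
Daily total = Q̄ × 24.66 h × 3600 s/h = 76.131 × 24.66 × 3600 / 10⁶ = 6.759 MJ/m².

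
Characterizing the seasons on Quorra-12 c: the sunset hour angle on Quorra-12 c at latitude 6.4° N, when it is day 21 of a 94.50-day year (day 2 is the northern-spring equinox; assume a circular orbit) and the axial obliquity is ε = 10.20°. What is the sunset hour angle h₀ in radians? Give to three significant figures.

Solar longitude: L_s = 360° × (21 − 2)/94.50 = 72.381°.
sin δ = sin 10.20° × sin 72.381° = 0.16878, so δ = +9.717°.
cos h₀ = −tan ϕ · tan δ = −tan(+6.4°) × tan(+9.717°) = -0.0192, so h₀ = 1.5900 rad = 91.10°.

h₀ = 1.59 rad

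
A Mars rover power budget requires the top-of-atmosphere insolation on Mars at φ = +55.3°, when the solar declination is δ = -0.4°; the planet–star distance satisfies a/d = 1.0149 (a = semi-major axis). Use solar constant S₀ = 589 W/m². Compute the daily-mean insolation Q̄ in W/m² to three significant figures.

Q̄ ≈ 108 W/m²

cos H₀ = −tan(+55.3°) tan(-0.400°) = 0.0101, H₀ = 1.5607 rad.
Bracket: H₀ sin φ sin δ + cos φ cos δ sin H₀ = 1.5607×0.82214×-0.00698 + 0.56928×0.99998×0.99995 = -0.008956 + 0.569240 = 0.560284.
Inverse-square distance factor (a/d)² = 1.0149² = 1.030022.
Q̄ = (S₀/π) × 1.030022 × [bracket] = (589/π) × 1.030022 × 0.560284 = 108.2 W/m².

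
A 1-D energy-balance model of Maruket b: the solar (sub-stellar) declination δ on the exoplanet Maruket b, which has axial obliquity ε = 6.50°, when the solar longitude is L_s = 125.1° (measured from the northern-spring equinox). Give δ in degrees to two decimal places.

sin δ = sin ε · sin L_s = sin 6.50° × sin 125.1° = 0.092617.
δ = arcsin(0.092617) = +5.31°.

δ = +5.31°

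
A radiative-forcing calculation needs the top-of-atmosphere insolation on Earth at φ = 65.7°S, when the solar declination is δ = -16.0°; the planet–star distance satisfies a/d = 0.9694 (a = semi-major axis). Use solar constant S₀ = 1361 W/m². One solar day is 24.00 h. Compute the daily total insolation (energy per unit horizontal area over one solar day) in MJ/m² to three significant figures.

cos H₀ = −tan(-65.7°) tan(-16.000°) = -0.6351, H₀ = 2.2589 rad.
Bracket: H₀ sin φ sin δ + cos φ cos δ sin H₀ = 2.2589×-0.91140×-0.27564 + 0.41151×0.96126×0.77245 = 0.567477 + 0.305557 = 0.873034.
Inverse-square distance factor (a/d)² = 0.9694² = 0.939736.
Q̄ = (S₀/π) × 0.939736 × [bracket] = (1361/π) × 0.939736 × 0.873034 = 355.42 W/m².
Daily total = Q̄ × 24.00 h × 3600 s/h = 355.42 × 24.00 × 3600 / 10⁶ = 30.71 MJ/m².

30.7 MJ/m²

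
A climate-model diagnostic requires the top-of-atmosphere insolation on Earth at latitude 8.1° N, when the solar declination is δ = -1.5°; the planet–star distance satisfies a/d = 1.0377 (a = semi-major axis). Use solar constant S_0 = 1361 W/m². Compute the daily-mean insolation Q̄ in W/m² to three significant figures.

cos h₀ = −tan(+8.1°) tan(-1.500°) = 0.0037, h₀ = 1.5671 rad.
Bracket: h₀ sin ϕ sin δ + cos ϕ cos δ sin h₀ = 1.5671×0.14090×-0.02618 + 0.99002×0.99966×0.99999 = -0.005781 + 0.989673 = 0.983892.
Inverse-square distance factor (a/d)² = 1.0377² = 1.076821.
Q̄ = (S_0/π) × 1.076821 × [bracket] = (1361/π) × 1.076821 × 0.983892 = 459.0 W/m².

Q̄ ≈ 459 W/m²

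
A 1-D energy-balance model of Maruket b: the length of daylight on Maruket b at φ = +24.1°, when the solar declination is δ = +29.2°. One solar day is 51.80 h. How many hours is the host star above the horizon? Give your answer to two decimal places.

cos H₀ = −tan φ · tan δ = −tan(+24.1°) × tan(+29.200°) = -0.2500, so H₀ = 1.8235 rad = 104.48°.
Daylight = 2H₀/(2π) × 51.80 h = (1.8235/π) × 51.80 = 30.07 h.

30.07 h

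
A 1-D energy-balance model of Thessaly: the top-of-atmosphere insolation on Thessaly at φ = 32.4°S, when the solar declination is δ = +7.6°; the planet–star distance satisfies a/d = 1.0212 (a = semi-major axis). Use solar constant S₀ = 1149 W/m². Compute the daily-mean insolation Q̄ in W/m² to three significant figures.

cos H₀ = −tan(-32.4°) tan(+7.600°) = 0.0847, H₀ = 1.4860 rad.
Bracket: H₀ sin φ sin δ + cos φ cos δ sin H₀ = 1.4860×-0.53583×0.13226 + 0.84433×0.99122×0.99641 = -0.105311 + 0.833912 = 0.728601.
Inverse-square distance factor (a/d)² = 1.0212² = 1.042849.
Q̄ = (S₀/π) × 1.042849 × [bracket] = (1149/π) × 1.042849 × 0.728601 = 277.9 W/m².

Q̄ ≈ 278 W/m²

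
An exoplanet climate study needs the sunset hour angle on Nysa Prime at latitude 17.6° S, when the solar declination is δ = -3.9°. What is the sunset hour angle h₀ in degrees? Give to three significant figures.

cos h₀ = −tan ϕ · tan δ = −tan(-17.6°) × tan(-3.900°) = -0.0216, so h₀ = 1.5924 rad = 91.24°.

h₀ = 91.2°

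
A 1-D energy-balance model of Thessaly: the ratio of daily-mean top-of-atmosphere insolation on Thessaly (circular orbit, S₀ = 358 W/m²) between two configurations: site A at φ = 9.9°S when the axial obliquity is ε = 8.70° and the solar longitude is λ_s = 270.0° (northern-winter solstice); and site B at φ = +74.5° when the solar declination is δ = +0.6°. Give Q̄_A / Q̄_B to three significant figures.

Q̄_A / Q̄_B ≈ 3.58

— Configuration A (φ=-9.9°):
Solar declination: sin δ = sin ε · sin λ_s = sin 8.70° × sin 270.0° = -0.15126, so δ = -8.700°.
cos H₀ = −tan(-9.9°) tan(-8.700°) = -0.0267, H₀ = 1.5975 rad.
Bracket: H₀ sin φ sin δ + cos φ cos δ sin H₀ = 1.5975×-0.17193×-0.15126 + 0.98511×0.98849×0.99964 = 0.041545 + 0.973421 = 1.014966.
Q̄ = (S₀/π) × [bracket] = (358/π) × 1.014966 = 115.66 W/m².
— Configuration B (φ=+74.5°):
cos H₀ = −tan(+74.5°) tan(+0.600°) = -0.0378, H₀ = 1.6086 rad.
Bracket: H₀ sin φ sin δ + cos φ cos δ sin H₀ = 1.6086×0.96363×0.01047 + 0.26724×0.99995×0.99929 = 0.016229 + 0.267037 = 0.283266.
Q̄ = (S₀/π) × [bracket] = (358/π) × 0.283266 = 32.280 W/m².
Ratio Q̄_A / Q̄_B = 115.66 / 32.280 = 3.583.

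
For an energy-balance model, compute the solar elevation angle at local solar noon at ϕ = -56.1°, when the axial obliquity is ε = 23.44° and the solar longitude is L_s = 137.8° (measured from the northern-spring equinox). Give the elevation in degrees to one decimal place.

Solar declination: sin δ = sin ε · sin L_s = sin 23.44° × sin 137.8° = 0.26720, so δ = +15.498°.
At local noon the hour angle is zero, so the zenith angle equals |ϕ − δ| = |-56.1° − (+15.498°)| = 71.598°.
Elevation = 90° − 71.598° = 18.4°.

18.4°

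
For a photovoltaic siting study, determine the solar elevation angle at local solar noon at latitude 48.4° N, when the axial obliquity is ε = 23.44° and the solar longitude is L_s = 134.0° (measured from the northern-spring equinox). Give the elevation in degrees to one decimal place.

Solar declination: sin δ = sin ε · sin L_s = sin 23.44° × sin 134.0° = 0.28615, so δ = +16.627°.
At local noon the hour angle is zero, so the zenith angle equals |ϕ − δ| = |+48.4° − (+16.627°)| = 31.773°.
Elevation = 90° − 31.773° = 58.2°.

58.2°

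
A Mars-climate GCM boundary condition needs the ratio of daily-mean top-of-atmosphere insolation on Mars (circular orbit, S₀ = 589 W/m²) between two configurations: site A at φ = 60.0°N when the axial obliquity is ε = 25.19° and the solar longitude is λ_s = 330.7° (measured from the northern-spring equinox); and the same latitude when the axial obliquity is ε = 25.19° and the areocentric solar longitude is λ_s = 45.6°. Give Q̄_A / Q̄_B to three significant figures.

Q̄_A / Q̄_B ≈ 0.248

— Configuration A (φ=+60.0°):
Solar declination: sin δ = sin ε · sin λ_s = sin 25.19° × sin 330.7° = -0.20829, so δ = -12.022°.
cos H₀ = −tan(+60.0°) tan(-12.022°) = 0.3689, H₀ = 1.1930 rad.
Bracket: H₀ sin φ sin δ + cos φ cos δ sin H₀ = 1.1930×0.86603×-0.20829 + 0.50000×0.97807×0.92948 = -0.215200 + 0.454548 = 0.239348.
Q̄ = (S₀/π) × [bracket] = (589/π) × 0.239348 = 44.874 W/m².
— Configuration B (φ=+60.0°):
sin δ = sin 25.19° × sin 45.6° = 0.30409, so δ = +17.704°.
cos H₀ = −tan(+60.0°) tan(+17.704°) = -0.5529, H₀ = 2.1566 rad.
Bracket: H₀ sin φ sin δ + cos φ cos δ sin H₀ = 2.1566×0.86603×0.30409 + 0.50000×0.95264×0.83325 = 0.567943 + 0.396894 = 0.964837.
Q̄ = (S₀/π) × [bracket] = (589/π) × 0.964837 = 180.89 W/m².
Ratio Q̄_A / Q̄_B = 44.874 / 180.89 = 0.2481.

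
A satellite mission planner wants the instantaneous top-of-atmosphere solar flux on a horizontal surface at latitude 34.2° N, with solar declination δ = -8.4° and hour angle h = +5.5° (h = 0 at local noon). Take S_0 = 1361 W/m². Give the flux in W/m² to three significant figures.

cos θ_z = sin ϕ sin δ + cos ϕ cos δ cos h = -0.082111 + 0.814441 = 0.732330.
Flux = S_0 · cos θ_z = 1361 × 0.732330 = 996.7 W/m².

997 W/m²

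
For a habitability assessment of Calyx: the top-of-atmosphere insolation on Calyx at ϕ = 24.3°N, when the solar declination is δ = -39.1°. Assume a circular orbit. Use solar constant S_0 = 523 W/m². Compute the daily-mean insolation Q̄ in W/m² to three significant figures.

cos h₀ = −tan(+24.3°) tan(-39.100°) = 0.3669, h₀ = 1.1951 rad.
Bracket: h₀ sin ϕ sin δ + cos ϕ cos δ sin h₀ = 1.1951×0.41151×-0.63068 + 0.91140×0.77605×0.93025 = -0.310166 + 0.657958 = 0.347792.
Q̄ = (S_0/π) × [bracket] = (523/π) × 0.347792 = 57.90 W/m².

Q̄ ≈ 57.9 W/m²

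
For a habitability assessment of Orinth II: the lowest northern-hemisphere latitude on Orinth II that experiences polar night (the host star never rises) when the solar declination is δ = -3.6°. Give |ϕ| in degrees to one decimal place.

Polar night requires cos h₀ = −tan ϕ tan δ ≥ 1, i.e. tan ϕ tan δ ≤ −1.
The boundary is |tan ϕ| · |tan δ| = 1, so |ϕ| = 90° − |δ| = 90° − 3.6° = 86.4° in the northern hemisphere.

|ϕ| = 86.4°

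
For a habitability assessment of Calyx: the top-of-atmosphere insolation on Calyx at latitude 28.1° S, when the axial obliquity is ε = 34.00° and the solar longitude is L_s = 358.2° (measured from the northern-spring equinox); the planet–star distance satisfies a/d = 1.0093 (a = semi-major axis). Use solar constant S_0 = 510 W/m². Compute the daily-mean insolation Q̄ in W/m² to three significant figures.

Solar declination: sin δ = sin ε · sin L_s = sin 34.00° × sin 358.2° = -0.01756, so δ = -1.006°.
cos h₀ = −tan(-28.1°) tan(-1.006°) = -0.0094, h₀ = 1.5802 rad.
Bracket: h₀ sin ϕ sin δ + cos ϕ cos δ sin h₀ = 1.5802×-0.47101×-0.01756 + 0.88213×0.99985×0.99996 = 0.013070 + 0.881962 = 0.895032.
Inverse-square distance factor (a/d)² = 1.0093² = 1.018686.
Q̄ = (S_0/π) × 1.018686 × [bracket] = (510/π) × 1.018686 × 0.895032 = 148.0 W/m².

Q̄ ≈ 148 W/m²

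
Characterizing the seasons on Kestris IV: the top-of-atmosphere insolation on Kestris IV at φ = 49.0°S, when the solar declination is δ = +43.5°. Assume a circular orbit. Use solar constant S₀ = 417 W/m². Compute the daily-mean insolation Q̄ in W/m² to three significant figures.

Q̄ ≈ 0.00 W/m²

cos H₀ = −tan(-49.0°) tan(+43.500°) = 1.0917 ≥ 1 ⇒ polar night, H₀ = 0 and Q̄ = 0.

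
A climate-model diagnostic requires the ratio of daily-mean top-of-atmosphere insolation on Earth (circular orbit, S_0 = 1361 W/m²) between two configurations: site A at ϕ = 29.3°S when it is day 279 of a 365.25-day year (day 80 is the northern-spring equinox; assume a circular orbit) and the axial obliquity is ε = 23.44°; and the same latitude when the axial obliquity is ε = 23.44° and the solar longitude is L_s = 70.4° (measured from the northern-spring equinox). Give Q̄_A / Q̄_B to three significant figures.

— Configuration A (ϕ=-29.3°):
Solar longitude: L_s = 360° × (279 − 80)/365.25 = 196.140°.
sin δ = sin 23.44° × sin 196.140° = -0.11058, so δ = -6.349°.
cos h₀ = −tan(-29.3°) tan(-6.349°) = -0.0624, h₀ = 1.6333 rad.
Bracket: h₀ sin ϕ sin δ + cos ϕ cos δ sin h₀ = 1.6333×-0.48938×-0.11058 + 0.87207×0.99387×0.99805 = 0.088387 + 0.865034 = 0.953421.
Q̄ = (S_0/π) × [bracket] = (1361/π) × 0.953421 = 413.04 W/m².
— Configuration B (ϕ=-29.3°):
Solar declination: sin δ = sin ε · sin L_s = sin 23.44° × sin 70.4° = 0.37474, so δ = +22.008°.
cos h₀ = −tan(-29.3°) tan(+22.008°) = 0.2268, h₀ = 1.3420 rad.
Bracket: h₀ sin ϕ sin δ + cos ϕ cos δ sin h₀ = 1.3420×-0.48938×0.37474 + 0.87207×0.92713×0.97394 = -0.246110 + 0.787452 = 0.541342.
Q̄ = (S_0/π) × [bracket] = (1361/π) × 0.541342 = 234.52 W/m².
Ratio Q̄_A / Q̄_B = 413.04 / 234.52 = 1.761.

Q̄_A / Q̄_B ≈ 1.76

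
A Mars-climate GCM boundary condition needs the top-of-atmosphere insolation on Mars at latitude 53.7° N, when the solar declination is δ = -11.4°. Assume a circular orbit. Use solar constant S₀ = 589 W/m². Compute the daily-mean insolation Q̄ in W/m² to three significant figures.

Q̄ ≈ 66.0 W/m²

cos H₀ = −tan(+53.7°) tan(-11.400°) = 0.2745, H₀ = 1.2927 rad.
Bracket: H₀ sin φ sin δ + cos φ cos δ sin H₀ = 1.2927×0.80593×-0.19766 + 0.59201×0.98027×0.96159 = -0.205927 + 0.558039 = 0.352112.
Q̄ = (S₀/π) × [bracket] = (589/π) × 0.352112 = 66.02 W/m².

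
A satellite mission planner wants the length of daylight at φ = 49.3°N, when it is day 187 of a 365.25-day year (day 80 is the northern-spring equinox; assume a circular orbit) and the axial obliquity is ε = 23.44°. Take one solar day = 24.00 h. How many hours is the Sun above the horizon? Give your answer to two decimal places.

Solar longitude: λ_s = 360° × (187 − 80)/365.25 = 105.462°.
sin δ = sin 23.44° × sin 105.462° = 0.38339, so δ = +22.544°.
cos H₀ = −tan φ · tan δ = −tan(+49.3°) × tan(+22.544°) = -0.4826, so H₀ = 2.0744 rad = 118.86°.
Daylight = 2H₀/(2π) × 24.00 h = (2.0744/π) × 24.00 = 15.85 h.

15.85 h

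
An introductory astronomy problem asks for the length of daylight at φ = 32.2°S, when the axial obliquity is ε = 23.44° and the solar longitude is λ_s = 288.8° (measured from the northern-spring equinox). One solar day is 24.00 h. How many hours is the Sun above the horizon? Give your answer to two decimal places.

Solar declination: sin δ = sin ε · sin λ_s = sin 23.44° × sin 288.8° = -0.37657, so δ = -22.121°.
cos H₀ = −tan φ · tan δ = −tan(-32.2°) × tan(-22.121°) = -0.2560, so H₀ = 1.8297 rad = 104.83°.
Daylight = 2H₀/(2π) × 24.00 h = (1.8297/π) × 24.00 = 13.98 h.

13.98 h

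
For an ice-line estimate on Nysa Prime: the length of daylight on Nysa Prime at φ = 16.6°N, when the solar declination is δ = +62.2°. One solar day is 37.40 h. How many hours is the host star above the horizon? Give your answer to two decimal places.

cos H₀ = −tan φ · tan δ = −tan(+16.6°) × tan(+62.200°) = -0.5654, so H₀ = 2.1717 rad = 124.43°.
Daylight = 2H₀/(2π) × 37.40 h = (2.1717/π) × 37.40 = 25.85 h.

25.85 h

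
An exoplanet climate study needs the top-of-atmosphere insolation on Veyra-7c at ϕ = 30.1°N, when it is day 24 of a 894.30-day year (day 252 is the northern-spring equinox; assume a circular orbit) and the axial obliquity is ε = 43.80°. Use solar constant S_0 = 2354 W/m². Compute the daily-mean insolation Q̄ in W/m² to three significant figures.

Solar longitude: L_s = 360° × (24 − 252)/894.30 = -91.781°, i.e. -91.781° + 360° = 268.219°.
sin δ = sin 43.80° × sin 268.219° = -0.69181, so δ = -43.773°.
cos h₀ = −tan(+30.1°) tan(-43.773°) = 0.5554, h₀ = 0.9820 rad.
Bracket: h₀ sin ϕ sin δ + cos ϕ cos δ sin h₀ = 0.9820×0.50151×-0.69181 + 0.86515×0.72208×0.83160 = -0.340705 + 0.519507 = 0.178802.
Q̄ = (S_0/π) × [bracket] = (2354/π) × 0.178802 = 134.0 W/m².

Q̄ ≈ 134 W/m²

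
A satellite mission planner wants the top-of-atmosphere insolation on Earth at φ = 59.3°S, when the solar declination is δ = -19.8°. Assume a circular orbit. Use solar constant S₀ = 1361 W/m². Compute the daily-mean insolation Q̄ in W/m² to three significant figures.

cos H₀ = −tan(-59.3°) tan(-19.800°) = -0.6063, H₀ = 2.2223 rad.
Bracket: H₀ sin φ sin δ + cos φ cos δ sin H₀ = 2.2223×-0.85985×-0.33874 + 0.51054×0.94088×0.79520 = 0.647280 + 0.381980 = 1.029260.
Q̄ = (S₀/π) × [bracket] = (1361/π) × 1.029260 = 445.9 W/m².

Q̄ ≈ 446 W/m²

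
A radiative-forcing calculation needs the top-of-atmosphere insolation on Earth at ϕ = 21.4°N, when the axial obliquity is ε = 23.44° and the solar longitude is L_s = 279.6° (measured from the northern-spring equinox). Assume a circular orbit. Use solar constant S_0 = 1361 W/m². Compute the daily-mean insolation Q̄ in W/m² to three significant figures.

Q̄ ≈ 279 W/m²

Solar declination: sin δ = sin ε · sin L_s = sin 23.44° × sin 279.6° = -0.39222, so δ = -23.093°.
cos h₀ = −tan(+21.4°) tan(-23.093°) = 0.1671, h₀ = 1.4029 rad.
Bracket: h₀ sin ϕ sin δ + cos ϕ cos δ sin h₀ = 1.4029×0.36488×-0.39222 + 0.93106×0.91987×0.98594 = -0.200774 + 0.844412 = 0.643638.
Q̄ = (S_0/π) × [bracket] = (1361/π) × 0.643638 = 278.8 W/m².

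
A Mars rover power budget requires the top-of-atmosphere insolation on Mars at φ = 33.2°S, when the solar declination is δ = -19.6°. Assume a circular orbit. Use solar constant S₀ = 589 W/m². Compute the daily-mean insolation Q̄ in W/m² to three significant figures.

cos H₀ = −tan(-33.2°) tan(-19.600°) = -0.2330, H₀ = 1.8060 rad.
Bracket: H₀ sin φ sin δ + cos φ cos δ sin H₀ = 1.8060×-0.54756×-0.33545 + 0.83676×0.94206×0.97247 = 0.331724 + 0.766577 = 1.098301.
Q̄ = (S₀/π) × [bracket] = (589/π) × 1.098301 = 205.9 W/m².

Q̄ ≈ 206 W/m²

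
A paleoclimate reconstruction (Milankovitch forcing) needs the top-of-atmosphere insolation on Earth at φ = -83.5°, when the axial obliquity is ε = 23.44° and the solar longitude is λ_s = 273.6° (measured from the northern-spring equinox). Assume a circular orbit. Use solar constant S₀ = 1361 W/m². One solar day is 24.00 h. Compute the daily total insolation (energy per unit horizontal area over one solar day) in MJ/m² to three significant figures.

46.4 MJ/m²

Solar declination: sin δ = sin ε · sin λ_s = sin 23.44° × sin 273.6° = -0.39700, so δ = -23.391°.
cos H₀ = −tan(-83.5°) tan(-23.391°) = -3.7965 ≤ −1 ⇒ polar day, H₀ = π.
Bracket: H₀ sin φ sin δ + cos φ cos δ sin H₀ = 3.1416×-0.99357×-0.39700 + 0.11320×0.91782×0.00000 = 1.239196 + 0.000000 = 1.239196.
Q̄ = (S₀/π) × [bracket] = (1361/π) × 1.239196 = 536.84 W/m².
Daily total = Q̄ × 24.00 h × 3600 s/h = 536.84 × 24.00 × 3600 / 10⁶ = 46.38 MJ/m².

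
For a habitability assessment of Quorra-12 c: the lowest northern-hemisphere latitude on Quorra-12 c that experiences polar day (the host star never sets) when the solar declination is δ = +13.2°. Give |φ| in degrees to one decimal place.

|φ| = 76.8°

Polar day requires cos H₀ = −tan φ tan δ ≤ −1, i.e. tan φ tan δ ≥ 1.
The boundary is |tan φ| · |tan δ| = 1, so |φ| = 90° − |δ| = 90° − 13.2° = 76.8° in the northern hemisphere.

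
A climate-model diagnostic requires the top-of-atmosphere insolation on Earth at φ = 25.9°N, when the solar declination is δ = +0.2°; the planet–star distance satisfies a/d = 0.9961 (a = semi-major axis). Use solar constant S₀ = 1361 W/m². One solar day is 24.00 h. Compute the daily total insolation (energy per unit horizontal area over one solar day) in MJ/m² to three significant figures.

cos H₀ = −tan(+25.9°) tan(+0.200°) = -0.0017, H₀ = 1.5725 rad.
Bracket: H₀ sin φ sin δ + cos φ cos δ sin H₀ = 1.5725×0.43680×0.00349 + 0.89956×0.99999×1.00000 = 0.002397 + 0.899551 = 0.901948.
Inverse-square distance factor (a/d)² = 0.9961² = 0.992215.
Q̄ = (S₀/π) × 0.992215 × [bracket] = (1361/π) × 0.992215 × 0.901948 = 387.70 W/m².
Daily total = Q̄ × 24.00 h × 3600 s/h = 387.70 × 24.00 × 3600 / 10⁶ = 33.50 MJ/m².

33.5 MJ/m²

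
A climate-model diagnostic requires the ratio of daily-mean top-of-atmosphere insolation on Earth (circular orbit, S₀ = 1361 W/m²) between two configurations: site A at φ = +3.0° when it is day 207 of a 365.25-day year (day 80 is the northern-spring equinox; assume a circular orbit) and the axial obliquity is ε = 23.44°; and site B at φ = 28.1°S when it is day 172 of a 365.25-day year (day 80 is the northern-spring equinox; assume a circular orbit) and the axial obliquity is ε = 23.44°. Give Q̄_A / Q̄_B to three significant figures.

Q̄_A / Q̄_B ≈ 1.81

— Configuration A (φ=+3.0°):
Solar longitude: λ_s = 360° × (207 − 80)/365.25 = 125.175°.
sin δ = sin 23.44° × sin 125.175° = 0.32515, so δ = +18.975°.
cos H₀ = −tan(+3.0°) tan(+18.975°) = -0.0180, H₀ = 1.5888 rad.
Bracket: H₀ sin φ sin δ + cos φ cos δ sin H₀ = 1.5888×0.05234×0.32515 + 0.99863×0.94566×0.99984 = 0.027039 + 0.944213 = 0.971252.
Q̄ = (S₀/π) × [bracket] = (1361/π) × 0.971252 = 420.77 W/m².
— Configuration B (φ=-28.1°):
Solar longitude: λ_s = 360° × (172 − 80)/365.25 = 90.678°.
sin δ = sin 23.44° × sin 90.678° = 0.39776, so δ = +23.438°.
cos H₀ = −tan(-28.1°) tan(+23.438°) = 0.2315, H₀ = 1.3372 rad.
Bracket: H₀ sin φ sin δ + cos φ cos δ sin H₀ = 1.3372×-0.47101×0.39776 + 0.88213×0.91749×0.97284 = -0.250523 + 0.787364 = 0.536841.
Q̄ = (S₀/π) × [bracket] = (1361/π) × 0.536841 = 232.57 W/m².
Ratio Q̄_A / Q̄_B = 420.77 / 232.57 = 1.809.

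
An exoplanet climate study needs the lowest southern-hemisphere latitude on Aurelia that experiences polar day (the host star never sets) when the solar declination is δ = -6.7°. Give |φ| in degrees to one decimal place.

Polar day requires cos H₀ = −tan φ tan δ ≤ −1, i.e. tan φ tan δ ≥ 1.
The boundary is |tan φ| · |tan δ| = 1, so |φ| = 90° − |δ| = 90° − 6.7° = 83.3° in the southern hemisphere.

|φ| = 83.3°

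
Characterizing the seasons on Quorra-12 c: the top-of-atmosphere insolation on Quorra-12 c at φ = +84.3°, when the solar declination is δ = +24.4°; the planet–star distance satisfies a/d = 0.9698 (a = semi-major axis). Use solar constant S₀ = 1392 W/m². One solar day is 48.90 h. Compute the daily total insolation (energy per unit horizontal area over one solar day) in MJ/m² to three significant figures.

cos H₀ = −tan(+84.3°) tan(+24.400°) = -4.5447 ≤ −1 ⇒ polar day, H₀ = π.
Bracket: H₀ sin φ sin δ + cos φ cos δ sin H₀ = 3.1416×0.99506×0.41310 + 0.09932×0.91068×0.00000 = 1.291384 + 0.000000 = 1.291384.
Inverse-square distance factor (a/d)² = 0.9698² = 0.940512.
Q̄ = (S₀/π) × 0.940512 × [bracket] = (1392/π) × 0.940512 × 1.291384 = 538.16 W/m².
Daily total = Q̄ × 48.90 h × 3600 s/h = 538.16 × 48.90 × 3600 / 10⁶ = 94.74 MJ/m².

94.7 MJ/m²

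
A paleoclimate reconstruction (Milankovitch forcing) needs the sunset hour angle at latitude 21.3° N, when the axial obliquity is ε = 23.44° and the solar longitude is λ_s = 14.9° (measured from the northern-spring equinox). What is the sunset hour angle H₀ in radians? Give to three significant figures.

Solar declination: sin δ = sin ε · sin λ_s = sin 23.44° × sin 14.9° = 0.10228, so δ = +5.871°.
cos H₀ = −tan φ · tan δ = −tan(+21.3°) × tan(+5.871°) = -0.0401, so H₀ = 1.6109 rad = 92.30°.

H₀ = 1.61 rad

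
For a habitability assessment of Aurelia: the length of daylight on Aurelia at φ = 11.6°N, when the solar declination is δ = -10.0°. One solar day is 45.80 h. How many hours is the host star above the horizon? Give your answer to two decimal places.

22.37 h

cos H₀ = −tan φ · tan δ = −tan(+11.6°) × tan(-10.000°) = 0.0362, so H₀ = 1.5346 rad = 87.93°.
Daylight = 2H₀/(2π) × 45.80 h = (1.5346/π) × 45.80 = 22.37 h.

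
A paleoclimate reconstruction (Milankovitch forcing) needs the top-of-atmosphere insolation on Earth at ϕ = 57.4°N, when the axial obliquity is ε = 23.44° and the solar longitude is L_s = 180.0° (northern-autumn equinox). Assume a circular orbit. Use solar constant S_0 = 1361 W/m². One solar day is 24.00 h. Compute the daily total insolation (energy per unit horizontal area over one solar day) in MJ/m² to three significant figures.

Solar declination: sin δ = sin ε · sin L_s = sin 23.44° × sin 180.0° = 0.00000, so δ = +0.000°.
cos h₀ = −tan(+57.4°) tan(+0.000°) = -0.0000, h₀ = 1.5708 rad.
Bracket: h₀ sin ϕ sin δ + cos ϕ cos δ sin h₀ = 1.5708×0.84245×0.00000 + 0.53877×1.00000×1.00000 = 0.000000 + 0.538770 = 0.538770.
Q̄ = (S_0/π) × [bracket] = (1361/π) × 0.538770 = 233.41 W/m².
Daily total = Q̄ × 24.00 h × 3600 s/h = 233.41 × 24.00 × 3600 / 10⁶ = 20.17 MJ/m².

20.2 MJ/m²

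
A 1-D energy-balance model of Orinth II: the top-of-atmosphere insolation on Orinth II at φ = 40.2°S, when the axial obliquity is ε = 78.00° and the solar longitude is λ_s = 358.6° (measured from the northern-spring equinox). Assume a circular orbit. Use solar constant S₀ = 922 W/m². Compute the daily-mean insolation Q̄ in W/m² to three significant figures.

Solar declination: sin δ = sin ε · sin λ_s = sin 78.00° × sin 358.6° = -0.02390, so δ = -1.369°.
cos H₀ = −tan(-40.2°) tan(-1.369°) = -0.0202, H₀ = 1.5910 rad.
Bracket: H₀ sin φ sin δ + cos φ cos δ sin H₀ = 1.5910×-0.64546×-0.02390 + 0.76380×0.99971×0.99980 = 0.024544 + 0.763426 = 0.787970.
Q̄ = (S₀/π) × [bracket] = (922/π) × 0.787970 = 231.3 W/m².

Q̄ ≈ 231 W/m²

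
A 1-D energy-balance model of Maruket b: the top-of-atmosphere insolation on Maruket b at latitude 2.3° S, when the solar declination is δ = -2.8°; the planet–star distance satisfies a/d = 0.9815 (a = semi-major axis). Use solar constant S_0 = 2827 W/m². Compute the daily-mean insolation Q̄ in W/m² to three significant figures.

Q̄ ≈ 868 W/m²

cos h₀ = −tan(-2.3°) tan(-2.800°) = -0.0020, h₀ = 1.5728 rad.
Bracket: h₀ sin ϕ sin δ + cos ϕ cos δ sin h₀ = 1.5728×-0.04013×-0.04885 + 0.99919×0.99881×1.00000 = 0.003083 + 0.998001 = 1.001084.
Inverse-square distance factor (a/d)² = 0.9815² = 0.963342.
Q̄ = (S_0/π) × 0.963342 × [bracket] = (2827/π) × 0.963342 × 1.001084 = 867.8 W/m².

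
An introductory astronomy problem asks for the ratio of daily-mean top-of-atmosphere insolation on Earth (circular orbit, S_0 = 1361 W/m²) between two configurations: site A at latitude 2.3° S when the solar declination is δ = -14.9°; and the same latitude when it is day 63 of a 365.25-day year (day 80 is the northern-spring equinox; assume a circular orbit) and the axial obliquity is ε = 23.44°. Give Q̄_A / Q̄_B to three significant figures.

Q̄_A / Q̄_B ≈ 0.982

— Configuration A (ϕ=-2.3°):
cos h₀ = −tan(-2.3°) tan(-14.900°) = -0.0107, h₀ = 1.5815 rad.
Bracket: h₀ sin ϕ sin δ + cos ϕ cos δ sin h₀ = 1.5815×-0.04013×-0.25713 + 0.99919×0.96638×0.99994 = 0.016319 + 0.965539 = 0.981858.
Q̄ = (S_0/π) × [bracket] = (1361/π) × 0.981858 = 425.36 W/m².
— Configuration B (ϕ=-2.3°):
Solar longitude: L_s = 360° × (63 − 80)/365.25 = -16.756°, i.e. -16.756° + 360° = 343.244°.
sin δ = sin 23.44° × sin 343.244° = -0.11468, so δ = -6.585°.
cos h₀ = −tan(-2.3°) tan(-6.585°) = -0.0046, h₀ = 1.5754 rad.
Bracket: h₀ sin ϕ sin δ + cos ϕ cos δ sin h₀ = 1.5754×-0.04013×-0.11468 + 0.99919×0.99340×0.99999 = 0.007250 + 0.992585 = 0.999835.
Q̄ = (S_0/π) × [bracket] = (1361/π) × 0.999835 = 433.15 W/m².
Ratio Q̄_A / Q̄_B = 425.36 / 433.15 = 0.9820.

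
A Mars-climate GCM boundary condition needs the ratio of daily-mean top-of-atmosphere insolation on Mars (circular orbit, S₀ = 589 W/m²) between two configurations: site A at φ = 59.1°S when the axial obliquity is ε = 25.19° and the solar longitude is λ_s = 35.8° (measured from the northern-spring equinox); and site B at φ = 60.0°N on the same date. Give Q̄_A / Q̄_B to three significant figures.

— Configuration A (φ=-59.1°):
Solar declination: sin δ = sin ε · sin λ_s = sin 25.19° × sin 35.8° = 0.24897, so δ = +14.417°.
cos H₀ = −tan(-59.1°) tan(+14.417°) = 0.4295, H₀ = 1.1268 rad.
Bracket: H₀ sin φ sin δ + cos φ cos δ sin H₀ = 1.1268×-0.85806×0.24897 + 0.51354×0.96851×0.90306 = -0.240720 + 0.449154 = 0.208434.
Q̄ = (S₀/π) × [bracket] = (589/π) × 0.208434 = 39.078 W/m².
— Configuration B (φ=+60.0°):
cos H₀ = −tan(+60.0°) tan(+14.417°) = -0.4452, H₀ = 2.0322 rad.
Bracket: H₀ sin φ sin δ + cos φ cos δ sin H₀ = 2.0322×0.86603×0.24897 + 0.50000×0.96851×0.89541 = 0.438174 + 0.433607 = 0.871781.
Q̄ = (S₀/π) × [bracket] = (589/π) × 0.871781 = 163.45 W/m².
Ratio Q̄_A / Q̄_B = 39.078 / 163.45 = 0.2391.

Q̄_A / Q̄_B ≈ 0.239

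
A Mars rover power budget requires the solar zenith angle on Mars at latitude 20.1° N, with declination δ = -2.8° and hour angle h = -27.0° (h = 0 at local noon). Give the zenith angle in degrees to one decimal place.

θ_z = 35.0°

cos θ_z = sin φ sin δ + cos φ cos δ cos h = -0.016788 + 0.835740 = 0.818952.
θ_z = arccos(0.818952) = 35.0°.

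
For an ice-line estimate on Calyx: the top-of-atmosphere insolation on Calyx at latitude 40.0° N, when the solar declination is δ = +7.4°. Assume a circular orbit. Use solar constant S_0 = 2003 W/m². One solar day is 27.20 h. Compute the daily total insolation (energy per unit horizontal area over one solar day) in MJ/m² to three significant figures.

cos h₀ = −tan(+40.0°) tan(+7.400°) = -0.1090, h₀ = 1.6800 rad.
Bracket: h₀ sin ϕ sin δ + cos ϕ cos δ sin h₀ = 1.6800×0.64279×0.12880 + 0.76604×0.99167×0.99404 = 0.139089 + 0.755131 = 0.894220.
Q̄ = (S_0/π) × [bracket] = (2003/π) × 0.894220 = 570.13 W/m².
Daily total = Q̄ × 27.20 h × 3600 s/h = 570.13 × 27.20 × 3600 / 10⁶ = 55.83 MJ/m².

55.8 MJ/m²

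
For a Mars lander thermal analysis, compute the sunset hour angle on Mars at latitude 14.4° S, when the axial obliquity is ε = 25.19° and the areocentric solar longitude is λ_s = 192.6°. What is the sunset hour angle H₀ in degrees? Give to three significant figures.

H₀ = 91.4°

sin δ = sin 25.19° × sin 192.6° = -0.09285, so δ = -5.327°.
cos H₀ = −tan φ · tan δ = −tan(-14.4°) × tan(-5.327°) = -0.0239, so H₀ = 1.5947 rad = 91.37°.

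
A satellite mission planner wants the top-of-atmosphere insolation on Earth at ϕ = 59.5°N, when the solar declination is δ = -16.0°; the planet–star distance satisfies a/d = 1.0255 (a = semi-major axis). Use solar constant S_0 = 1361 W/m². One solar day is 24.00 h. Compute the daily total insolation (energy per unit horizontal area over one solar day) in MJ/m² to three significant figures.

cos h₀ = −tan(+59.5°) tan(-16.000°) = 0.4868, h₀ = 1.0624 rad.
Bracket: h₀ sin ϕ sin δ + cos ϕ cos δ sin h₀ = 1.0624×0.86163×-0.27564 + 0.50754×0.96126×0.87352 = -0.252320 + 0.426171 = 0.173851.
Inverse-square distance factor (a/d)² = 1.0255² = 1.051650.
Q̄ = (S_0/π) × 1.051650 × [bracket] = (1361/π) × 1.051650 × 0.173851 = 79.206 W/m².
Daily total = Q̄ × 24.00 h × 3600 s/h = 79.206 × 24.00 × 3600 / 10⁶ = 6.843 MJ/m².

6.84 MJ/m²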